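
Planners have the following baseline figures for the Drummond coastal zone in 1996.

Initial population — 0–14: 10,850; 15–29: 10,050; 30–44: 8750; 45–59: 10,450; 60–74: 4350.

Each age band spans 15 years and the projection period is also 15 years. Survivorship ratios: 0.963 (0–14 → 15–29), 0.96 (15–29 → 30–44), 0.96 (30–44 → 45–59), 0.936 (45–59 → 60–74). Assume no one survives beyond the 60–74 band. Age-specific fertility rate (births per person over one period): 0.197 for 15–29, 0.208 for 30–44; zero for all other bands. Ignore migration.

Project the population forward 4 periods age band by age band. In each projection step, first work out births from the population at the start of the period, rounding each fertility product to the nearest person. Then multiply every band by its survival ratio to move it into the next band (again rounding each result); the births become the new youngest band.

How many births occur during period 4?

1502

Call the bands 1 to 5, youngest first.
— Period 1 —
Births: 10050 × 0.197 = 1980  |  8750 × 0.208 = 1820 → total 3800
Band 2: 10850 × 0.963 = 10449
Band 3: 10050 × 0.96 = 9648
Band 4: 8750 × 0.96 = 8400
Band 5: 10450 × 0.936 = 9781
Population now: 0–14=3800, 15–29=10449, 30–44=9648, 45–59=8400, 60–74=9781
— Period 2 —
Births: 10449 × 0.197 = 2058  |  9648 × 0.208 = 2007 → total 4065
Band 2: 3800 × 0.963 = 3659
Band 3: 10449 × 0.96 = 10031
Band 4: 9648 × 0.96 = 9262
Band 5: 8400 × 0.936 = 7862
Population now: 0–14=4065, 15–29=3659, 30–44=10031, 45–59=9262, 60–74=7862
— Period 3 —
Births: 3659 × 0.197 = 721  |  10031 × 0.208 = 2086 → total 2807
Band 2: 4065 × 0.963 = 3915
Band 3: 3659 × 0.96 = 3513
Band 4: 10031 × 0.96 = 9630
Band 5: 9262 × 0.936 = 8669
Population now: 0–14=2807, 15–29=3915, 30–44=3513, 45–59=9630, 60–74=8669
— Period 4 —
Births: 3915 × 0.197 = 771  |  3513 × 0.208 = 731 → total 1502
Band 2: 2807 × 0.963 = 2703
Band 3: 3915 × 0.96 = 3758
Band 4: 3513 × 0.96 = 3372
Band 5: 9630 × 0.936 = 9014
Population now: 0–14=1502, 15–29=2703, 30–44=3758, 45–59=3372, 60–74=9014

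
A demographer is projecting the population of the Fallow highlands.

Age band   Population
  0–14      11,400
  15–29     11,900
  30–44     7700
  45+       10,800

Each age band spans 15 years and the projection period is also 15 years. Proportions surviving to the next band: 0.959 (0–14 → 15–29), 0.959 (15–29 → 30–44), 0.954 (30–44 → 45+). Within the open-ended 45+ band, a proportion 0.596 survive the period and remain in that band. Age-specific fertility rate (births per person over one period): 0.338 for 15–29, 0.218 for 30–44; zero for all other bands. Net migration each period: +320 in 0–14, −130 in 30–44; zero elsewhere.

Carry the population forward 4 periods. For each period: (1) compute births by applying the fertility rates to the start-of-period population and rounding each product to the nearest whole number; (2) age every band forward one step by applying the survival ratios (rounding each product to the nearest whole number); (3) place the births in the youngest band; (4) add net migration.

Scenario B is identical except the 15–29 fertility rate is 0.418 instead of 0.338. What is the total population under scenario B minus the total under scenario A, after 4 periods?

3488

Period 1.
Births: 11900 × 0.338 = 4022 ; 7700 × 0.218 = 1679 → 5701
15–29: 11400 × 0.959 = 10933
30–44: 11900 × 0.959 = 11412
45+: 7700 × 0.954 + 10800 × 0.596 = 7346 + 6437 = 13783
Net migration: 0–14 + 320 → 6021; 30–44 − 130 → 11282
Population now: 0–14=6021, 15–29=10933, 30–44=11282, 45+=13783
Period 2.
Births: 10933 × 0.338 = 3695 ; 11282 × 0.218 = 2459 → 6154
15–29: 6021 × 0.959 = 5774
30–44: 10933 × 0.959 = 10485
45+: 11282 × 0.954 + 13783 × 0.596 = 10763 + 8215 = 18978
Net migration: 0–14 + 320 → 6474; 30–44 − 130 → 10355
Population now: 0–14=6474, 15–29=5774, 30–44=10355, 45+=18978
Period 3.
Births: 5774 × 0.338 = 1952 ; 10355 × 0.218 = 2257 → 4209
15–29: 6474 × 0.959 = 6209
30–44: 5774 × 0.959 = 5537
45+: 10355 × 0.954 + 18978 × 0.596 = 9879 + 11311 = 21190
Net migration: 0–14 + 320 → 4529; 30–44 − 130 → 5407
Population now: 0–14=4529, 15–29=6209, 30–44=5407, 45+=21190
Period 4.
Births: 6209 × 0.338 = 2099 ; 5407 × 0.218 = 1179 → 3278
15–29: 4529 × 0.959 = 4343
30–44: 6209 × 0.959 = 5954
45+: 5407 × 0.954 + 21190 × 0.596 = 5158 + 12629 = 17787
Net migration: 0–14 + 320 → 3598; 30–44 − 130 → 5824
Population now: 0–14=3598, 15–29=4343, 30–44=5824, 45+=17787
Scenario A total after 4 periods: 31552
Scenario B projection —
Period 1.
Births: 11900 × 0.418 = 4974 ; 7700 × 0.218 = 1679 → 6653
15–29: 11400 × 0.959 = 10933
30–44: 11900 × 0.959 = 11412
45+: 7700 × 0.954 + 10800 × 0.596 = 7346 + 6437 = 13783
Net migration: 0–14 + 320 → 6973; 30–44 − 130 → 11282
Population now: 0–14=6973, 15–29=10933, 30–44=11282, 45+=13783
Period 2.
Births: 10933 × 0.418 = 4570 ; 11282 × 0.218 = 2459 → 7029
15–29: 6973 × 0.959 = 6687
30–44: 10933 × 0.959 = 10485
45+: 11282 × 0.954 + 13783 × 0.596 = 10763 + 8215 = 18978
Net migration: 0–14 + 320 → 7349; 30–44 − 130 → 10355
Population now: 0–14=7349, 15–29=6687, 30–44=10355, 45+=18978
Period 3.
Births: 6687 × 0.418 = 2795 ; 10355 × 0.218 = 2257 → 5052
15–29: 7349 × 0.959 = 7048
30–44: 6687 × 0.959 = 6413
45+: 10355 × 0.954 + 18978 × 0.596 = 9879 + 11311 = 21190
Net migration: 0–14 + 320 → 5372; 30–44 − 130 → 6283
Population now: 0–14=5372, 15–29=7048, 30–44=6283, 45+=21190
Period 4.
Births: 7048 × 0.418 = 2946 ; 6283 × 0.218 = 1370 → 4316
15–29: 5372 × 0.959 = 5152
30–44: 7048 × 0.959 = 6759
45+: 6283 × 0.954 + 21190 × 0.596 = 5994 + 12629 = 18623
Net migration: 0–14 + 320 → 4636; 30–44 − 130 → 6629
Population now: 0–14=4636, 15–29=5152, 30–44=6629, 45+=18623
Scenario B total after 4 periods: 35040
Difference B − A = 35040 − 31552 = 3488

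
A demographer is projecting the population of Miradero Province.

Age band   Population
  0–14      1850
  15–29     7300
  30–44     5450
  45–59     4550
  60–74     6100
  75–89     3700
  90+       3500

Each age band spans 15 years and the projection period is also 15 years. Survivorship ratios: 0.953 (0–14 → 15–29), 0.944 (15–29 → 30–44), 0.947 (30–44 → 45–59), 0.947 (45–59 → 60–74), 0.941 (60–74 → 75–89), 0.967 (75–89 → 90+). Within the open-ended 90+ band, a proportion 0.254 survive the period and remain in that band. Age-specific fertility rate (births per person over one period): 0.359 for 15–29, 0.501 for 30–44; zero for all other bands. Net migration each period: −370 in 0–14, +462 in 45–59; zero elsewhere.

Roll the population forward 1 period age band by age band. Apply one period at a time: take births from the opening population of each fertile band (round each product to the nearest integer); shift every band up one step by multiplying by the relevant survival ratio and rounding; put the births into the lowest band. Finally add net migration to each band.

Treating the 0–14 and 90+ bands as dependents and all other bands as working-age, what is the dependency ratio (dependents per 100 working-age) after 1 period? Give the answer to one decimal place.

Period 1.
Births: 7300 * 0.359 = 2621  |  5450 * 0.501 = 2730 — total 5351
15–29: 1850 * 0.953 = 1763
30–44: 7300 * 0.944 = 6891
45–59: 5450 * 0.947 = 5161
60–74: 4550 * 0.947 = 4309
75–89: 6100 * 0.941 = 5740
90+: 3700 * 0.967 + 3500 * 0.254 = 3578 + 889 = 4467
Net migration: 0–14 − 370 → 4981; 45–59 + 462 → 5623
Population now: 0–14=4981, 15–29=1763, 30–44=6891, 45–59=5623, 60–74=4309, 75–89=5740, 90+=4467
Dependents (band 0–14 + band 90+) = 4981 + 4467 = 9448; working-age = 24326; ratio = 9448/24326 × 100 = 38.8

38.8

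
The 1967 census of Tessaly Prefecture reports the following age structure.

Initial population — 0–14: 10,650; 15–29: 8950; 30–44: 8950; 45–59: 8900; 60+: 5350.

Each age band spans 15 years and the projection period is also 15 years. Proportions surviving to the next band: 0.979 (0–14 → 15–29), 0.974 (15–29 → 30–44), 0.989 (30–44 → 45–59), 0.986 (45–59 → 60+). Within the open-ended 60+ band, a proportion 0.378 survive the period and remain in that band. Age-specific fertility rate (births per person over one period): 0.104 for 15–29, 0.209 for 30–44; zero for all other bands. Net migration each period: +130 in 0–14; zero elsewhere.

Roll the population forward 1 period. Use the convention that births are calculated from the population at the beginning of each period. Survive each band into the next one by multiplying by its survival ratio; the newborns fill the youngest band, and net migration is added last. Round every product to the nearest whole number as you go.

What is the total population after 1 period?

41724

Period 1:
Births: 8950 × 0.104 = 931 ; 8950 × 0.209 = 1871 — total 2802
15–29: 10650 × 0.979 = 10426
30–44: 8950 × 0.974 = 8717
45–59: 8950 × 0.989 = 8852
60+: 8900 × 0.986 + 5350 × 0.378 = 8775 + 2022 = 10797
Net migration: 0–14 + 130 → 2932
Population now: 0–14=2932, 15–29=10426, 30–44=8717, 45–59=8852, 60+=10797
Total after period 1: 2932 + 10426 + 8717 + 8852 + 10797 = 41724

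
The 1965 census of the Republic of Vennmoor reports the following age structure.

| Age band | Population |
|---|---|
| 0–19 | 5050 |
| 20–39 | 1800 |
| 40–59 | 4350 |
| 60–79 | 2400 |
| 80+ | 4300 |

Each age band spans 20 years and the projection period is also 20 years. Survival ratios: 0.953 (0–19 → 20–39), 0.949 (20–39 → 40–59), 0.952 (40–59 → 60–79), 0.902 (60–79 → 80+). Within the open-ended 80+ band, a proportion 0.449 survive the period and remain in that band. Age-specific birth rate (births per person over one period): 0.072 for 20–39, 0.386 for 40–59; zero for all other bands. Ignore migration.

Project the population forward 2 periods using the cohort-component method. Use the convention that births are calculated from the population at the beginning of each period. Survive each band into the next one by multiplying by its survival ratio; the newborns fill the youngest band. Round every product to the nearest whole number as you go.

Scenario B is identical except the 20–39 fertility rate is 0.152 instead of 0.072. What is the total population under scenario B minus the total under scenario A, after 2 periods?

522

Period 1.
Births: 1800 × 0.072 = 130 ; 4350 × 0.386 = 1679 → 1809
20–39: 5050 × 0.953 = 4813
40–59: 1800 × 0.949 = 1708
60–79: 4350 × 0.952 = 4141
80+: 2400 × 0.902 + 4300 × 0.449 = 2165 + 1931 = 4096
Population now: 0–19=1809, 20–39=4813, 40–59=1708, 60–79=4141, 80+=4096
Period 2.
Births: 4813 × 0.072 = 347 ; 1708 × 0.386 = 659 → 1006
20–39: 1809 × 0.953 = 1724
40–59: 4813 × 0.949 = 4568
60–79: 1708 × 0.952 = 1626
80+: 4141 × 0.902 + 4096 × 0.449 = 3735 + 1839 = 5574
Population now: 0–19=1006, 20–39=1724, 40–59=4568, 60–79=1626, 80+=5574
Scenario A total after 2 periods: 14498
Scenario B projection —
Period 1.
Births: 1800 × 0.152 = 274 ; 4350 × 0.386 = 1679 → 1953
20–39: 5050 × 0.953 = 4813
40–59: 1800 × 0.949 = 1708
60–79: 4350 × 0.952 = 4141
80+: 2400 × 0.902 + 4300 × 0.449 = 2165 + 1931 = 4096
Population now: 0–19=1953, 20–39=4813, 40–59=1708, 60–79=4141, 80+=4096
Period 2.
Births: 4813 × 0.152 = 732 ; 1708 × 0.386 = 659 → 1391
20–39: 1953 × 0.953 = 1861
40–59: 4813 × 0.949 = 4568
60–79: 1708 × 0.952 = 1626
80+: 4141 × 0.902 + 4096 × 0.449 = 3735 + 1839 = 5574
Population now: 0–19=1391, 20–39=1861, 40–59=4568, 60–79=1626, 80+=5574
Scenario B total after 2 periods: 15020
Difference B − A = 15020 − 14498 = 522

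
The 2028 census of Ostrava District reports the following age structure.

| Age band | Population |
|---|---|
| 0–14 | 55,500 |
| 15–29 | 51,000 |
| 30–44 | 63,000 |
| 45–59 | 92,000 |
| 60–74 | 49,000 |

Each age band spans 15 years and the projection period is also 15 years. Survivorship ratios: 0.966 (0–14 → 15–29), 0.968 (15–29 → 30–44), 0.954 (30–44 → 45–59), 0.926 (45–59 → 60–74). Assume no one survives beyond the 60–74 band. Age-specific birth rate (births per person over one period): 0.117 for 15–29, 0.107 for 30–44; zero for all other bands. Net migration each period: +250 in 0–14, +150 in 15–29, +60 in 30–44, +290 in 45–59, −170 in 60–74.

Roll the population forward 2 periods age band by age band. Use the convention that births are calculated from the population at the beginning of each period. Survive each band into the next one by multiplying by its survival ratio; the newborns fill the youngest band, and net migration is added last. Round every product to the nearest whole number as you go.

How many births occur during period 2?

11579

— Period 1 —
Births: 51000 × 0.117 = 5967 ; 63000 × 0.107 = 6741 → 12708
15–29: 55500 × 0.966 = 53613
30–44: 51000 × 0.968 = 49368
45–59: 63000 × 0.954 = 60102
60–74: 92000 × 0.926 = 85192
Net migration: 0–14 + 250 → 12958; 15–29 + 150 → 53763; 30–44 + 60 → 49428; 45–59 + 290 → 60392; 60–74 − 170 → 85022
Population now: 0–14=12958, 15–29=53763, 30–44=49428, 45–59=60392, 60–74=85022
— Period 2 —
Births: 53763 × 0.117 = 6290 ; 49428 × 0.107 = 5289 → 11579
15–29: 12958 × 0.966 = 12517
30–44: 53763 × 0.968 = 52043
45–59: 49428 × 0.954 = 47154
60–74: 60392 × 0.926 = 55923
Net migration: 0–14 + 250 → 11829; 15–29 + 150 → 12667; 30–44 + 60 → 52103; 45–59 + 290 → 47444; 60–74 − 170 → 55753
Population now: 0–14=11829, 15–29=12667, 30–44=52103, 45–59=47444, 60–74=55753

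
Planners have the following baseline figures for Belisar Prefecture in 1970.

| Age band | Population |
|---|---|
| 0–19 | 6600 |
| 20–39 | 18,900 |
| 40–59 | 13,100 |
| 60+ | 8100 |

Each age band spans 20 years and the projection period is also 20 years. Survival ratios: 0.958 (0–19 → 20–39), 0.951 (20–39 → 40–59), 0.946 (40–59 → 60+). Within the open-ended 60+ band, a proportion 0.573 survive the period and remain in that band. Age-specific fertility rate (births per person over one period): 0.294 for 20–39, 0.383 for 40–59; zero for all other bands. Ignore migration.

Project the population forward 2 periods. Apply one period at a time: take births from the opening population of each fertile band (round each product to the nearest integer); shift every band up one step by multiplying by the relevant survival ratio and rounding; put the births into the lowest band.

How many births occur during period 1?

10574

Period 1:
Births: 18900 × 0.294 = 5557, 13100 × 0.383 = 5017 → total 10574
20–39: 6600 × 0.958 = 6323
40–59: 18900 × 0.951 = 17974
60+: 13100 × 0.946 + 8100 × 0.573 = 12393 + 4641 = 17034
End of period: [10574, 6323, 17974, 17034]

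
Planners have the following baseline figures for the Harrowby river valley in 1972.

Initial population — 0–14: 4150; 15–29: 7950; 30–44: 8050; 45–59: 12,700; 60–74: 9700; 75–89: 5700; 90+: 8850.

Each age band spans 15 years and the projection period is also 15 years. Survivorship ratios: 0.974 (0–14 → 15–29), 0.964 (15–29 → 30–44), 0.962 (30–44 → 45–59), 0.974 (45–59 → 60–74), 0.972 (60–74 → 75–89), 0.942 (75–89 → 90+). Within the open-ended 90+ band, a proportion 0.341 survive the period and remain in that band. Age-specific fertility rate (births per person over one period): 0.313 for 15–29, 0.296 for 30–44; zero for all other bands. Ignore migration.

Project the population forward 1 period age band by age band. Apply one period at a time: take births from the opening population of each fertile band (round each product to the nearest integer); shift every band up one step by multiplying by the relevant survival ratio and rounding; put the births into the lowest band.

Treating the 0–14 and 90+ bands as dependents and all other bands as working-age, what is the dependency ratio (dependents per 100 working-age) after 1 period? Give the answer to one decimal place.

Numbering the bands 1..7 from youngest to oldest:
Period 1.
Births: 7950 * 0.313 = 2488 ; 8050 * 0.296 = 2383 → total 4871
Band 2: 4150 * 0.974 = 4042
Band 3: 7950 * 0.964 = 7664
Band 4: 8050 * 0.962 = 7744
Band 5: 12700 * 0.974 = 12370
Band 6: 9700 * 0.972 = 9428
Band 7: 5700 * 0.942 + 8850 * 0.341 = 5369 + 3018 = 8387
Population now: 0–14=4871, 15–29=4042, 30–44=7664, 45–59=7744, 60–74=12370, 75–89=9428, 90+=8387
Dependents (band 0–14 + band 90+) = 4871 + 8387 = 13258; working-age = 41248; ratio = 13258/41248 × 100 = 32.1

32.1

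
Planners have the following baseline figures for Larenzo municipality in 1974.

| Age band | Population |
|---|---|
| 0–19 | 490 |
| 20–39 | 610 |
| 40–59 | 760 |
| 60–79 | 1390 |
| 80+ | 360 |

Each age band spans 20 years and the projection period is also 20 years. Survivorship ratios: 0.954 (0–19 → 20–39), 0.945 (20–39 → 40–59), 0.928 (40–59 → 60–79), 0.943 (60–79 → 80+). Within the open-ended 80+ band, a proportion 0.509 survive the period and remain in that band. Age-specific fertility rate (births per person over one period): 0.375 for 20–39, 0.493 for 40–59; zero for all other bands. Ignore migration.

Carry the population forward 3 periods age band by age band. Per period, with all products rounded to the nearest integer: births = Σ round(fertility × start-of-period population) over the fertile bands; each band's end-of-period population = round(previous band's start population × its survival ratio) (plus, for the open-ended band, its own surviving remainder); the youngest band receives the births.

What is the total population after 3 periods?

3054

Numbering the groups 1..5 from youngest to oldest:
[period 1]
Births: 610 × 0.375 = 229 ; 760 × 0.493 = 375 ⇒ total 604
Group 2: 490 × 0.954 = 467
Group 3: 610 × 0.945 = 576
Group 4: 760 × 0.928 = 705
Group 5: 1390 × 0.943 + 360 × 0.509 = 1311 + 183 = 1494
End of period: [604, 467, 576, 705, 1494]
[period 2]
Births: 467 × 0.375 = 175 ; 576 × 0.493 = 284 ⇒ total 459
Group 2: 604 × 0.954 = 576
Group 3: 467 × 0.945 = 441
Group 4: 576 × 0.928 = 535
Group 5: 705 × 0.943 + 1494 × 0.509 = 665 + 760 = 1425
End of period: [459, 576, 441, 535, 1425]
[period 3]
Births: 576 × 0.375 = 216 ; 441 × 0.493 = 217 ⇒ total 433
Group 2: 459 × 0.954 = 438
Group 3: 576 × 0.945 = 544
Group 4: 441 × 0.928 = 409
Group 5: 535 × 0.943 + 1425 × 0.509 = 505 + 725 = 1230
End of period: [433, 438, 544, 409, 1230]
Total after period 3: 433 + 438 + 544 + 409 + 1230 = 3054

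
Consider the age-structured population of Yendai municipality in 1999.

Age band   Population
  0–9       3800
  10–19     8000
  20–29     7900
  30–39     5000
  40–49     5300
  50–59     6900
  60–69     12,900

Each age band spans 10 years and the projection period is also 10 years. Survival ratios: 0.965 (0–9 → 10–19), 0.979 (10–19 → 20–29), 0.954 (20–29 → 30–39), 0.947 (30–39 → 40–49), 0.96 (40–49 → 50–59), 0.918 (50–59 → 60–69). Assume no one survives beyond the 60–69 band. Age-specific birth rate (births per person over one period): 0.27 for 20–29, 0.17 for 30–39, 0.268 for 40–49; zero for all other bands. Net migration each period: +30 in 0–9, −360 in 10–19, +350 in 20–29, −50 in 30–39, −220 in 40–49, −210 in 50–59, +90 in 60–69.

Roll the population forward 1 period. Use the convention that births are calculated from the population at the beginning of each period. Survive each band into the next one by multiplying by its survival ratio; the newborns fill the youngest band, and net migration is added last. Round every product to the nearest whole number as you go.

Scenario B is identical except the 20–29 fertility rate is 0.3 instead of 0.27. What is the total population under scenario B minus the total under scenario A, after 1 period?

237

— Period 1 —
Births: 7900 * 0.27 = 2133, 5000 * 0.17 = 850, 5300 * 0.268 = 1420 → 4403
10–19: 3800 * 0.965 = 3667
20–29: 8000 * 0.979 = 7832
30–39: 7900 * 0.954 = 7537
40–49: 5000 * 0.947 = 4735
50–59: 5300 * 0.96 = 5088
60–69: 6900 * 0.918 = 6334
Net migration: 0–9 + 30 → 4433; 10–19 − 360 → 3307; 20–29 + 350 → 8182; 30–39 − 50 → 7487; 40–49 − 220 → 4515; 50–59 − 210 → 4878; 60–69 + 90 → 6424
Population now: 0–9=4433, 10–19=3307, 20–29=8182, 30–39=7487, 40–49=4515, 50–59=4878, 60–69=6424
Scenario A total after 1 period: 39226
Scenario B projection —
— Period 1 —
Births: 7900 * 0.3 = 2370, 5000 * 0.17 = 850, 5300 * 0.268 = 1420 → 4640
10–19: 3800 * 0.965 = 3667
20–29: 8000 * 0.979 = 7832
30–39: 7900 * 0.954 = 7537
40–49: 5000 * 0.947 = 4735
50–59: 5300 * 0.96 = 5088
60–69: 6900 * 0.918 = 6334
Net migration: 0–9 + 30 → 4670; 10–19 − 360 → 3307; 20–29 + 350 → 8182; 30–39 − 50 → 7487; 40–49 − 220 → 4515; 50–59 − 210 → 4878; 60–69 + 90 → 6424
Population now: 0–9=4670, 10–19=3307, 20–29=8182, 30–39=7487, 40–49=4515, 50–59=4878, 60–69=6424
Scenario B total after 1 period: 39463
Difference B − A = 39463 − 39226 = 237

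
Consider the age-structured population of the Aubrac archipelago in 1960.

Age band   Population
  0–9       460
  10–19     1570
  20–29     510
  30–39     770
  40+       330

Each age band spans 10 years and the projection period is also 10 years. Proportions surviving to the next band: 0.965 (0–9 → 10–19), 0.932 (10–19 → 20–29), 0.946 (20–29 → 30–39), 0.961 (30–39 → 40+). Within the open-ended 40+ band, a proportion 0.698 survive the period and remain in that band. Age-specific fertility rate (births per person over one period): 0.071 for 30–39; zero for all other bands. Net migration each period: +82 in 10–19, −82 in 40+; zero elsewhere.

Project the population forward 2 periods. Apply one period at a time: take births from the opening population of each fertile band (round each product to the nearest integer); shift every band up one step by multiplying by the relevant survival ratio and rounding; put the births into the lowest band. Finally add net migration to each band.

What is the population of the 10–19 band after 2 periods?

[period 1]
Births: 770 × 0.071 = 55
10–19: 460 × 0.965 = 444
20–29: 1570 × 0.932 = 1463
30–39: 510 × 0.946 = 482
40+: 770 × 0.961 + 330 × 0.698 = 740 + 230 = 970
Net migration: 10–19 + 82 → 526; 40+ − 82 → 888
→ [55, 526, 1463, 482, 888]
[period 2]
Births: 482 × 0.071 = 34
10–19: 55 × 0.965 = 53
20–29: 526 × 0.932 = 490
30–39: 1463 × 0.946 = 1384
40+: 482 × 0.961 + 888 × 0.698 = 463 + 620 = 1083
Net migration: 10–19 + 82 → 135; 40+ − 82 → 1001
→ [34, 135, 490, 1384, 1001]

135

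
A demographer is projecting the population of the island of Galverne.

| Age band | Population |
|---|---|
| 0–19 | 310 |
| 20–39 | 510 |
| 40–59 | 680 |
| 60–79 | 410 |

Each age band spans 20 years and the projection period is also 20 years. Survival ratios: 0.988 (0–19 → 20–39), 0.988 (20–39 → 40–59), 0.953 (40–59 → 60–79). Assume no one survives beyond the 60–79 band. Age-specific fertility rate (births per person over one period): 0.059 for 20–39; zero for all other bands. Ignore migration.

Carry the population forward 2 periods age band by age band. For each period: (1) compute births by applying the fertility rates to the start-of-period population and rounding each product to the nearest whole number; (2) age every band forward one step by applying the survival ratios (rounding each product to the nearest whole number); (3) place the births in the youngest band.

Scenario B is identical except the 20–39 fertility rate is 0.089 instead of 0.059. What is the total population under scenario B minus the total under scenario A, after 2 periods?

23

Numbering the groups 1..4 from youngest to oldest:
— Period 1 —
Births: 510 × 0.059 = 30
Group 2: 310 × 0.988 = 306
Group 3: 510 × 0.988 = 504
Group 4: 680 × 0.953 = 648
Giving 30 / 306 / 504 / 648.
— Period 2 —
Births: 306 × 0.059 = 18
Group 2: 30 × 0.988 = 30
Group 3: 306 × 0.988 = 302
Group 4: 504 × 0.953 = 480
Giving 18 / 30 / 302 / 480.
Scenario A total after 2 periods: 830
Scenario B projection —
— Period 1 —
Births: 510 × 0.089 = 45
Group 2: 310 × 0.988 = 306
Group 3: 510 × 0.988 = 504
Group 4: 680 × 0.953 = 648
Giving 45 / 306 / 504 / 648.
— Period 2 —
Births: 306 × 0.089 = 27
Group 2: 45 × 0.988 = 44
Group 3: 306 × 0.988 = 302
Group 4: 504 × 0.953 = 480
Giving 27 / 44 / 302 / 480.
Scenario B total after 2 periods: 853
Difference B − A = 853 − 830 = 23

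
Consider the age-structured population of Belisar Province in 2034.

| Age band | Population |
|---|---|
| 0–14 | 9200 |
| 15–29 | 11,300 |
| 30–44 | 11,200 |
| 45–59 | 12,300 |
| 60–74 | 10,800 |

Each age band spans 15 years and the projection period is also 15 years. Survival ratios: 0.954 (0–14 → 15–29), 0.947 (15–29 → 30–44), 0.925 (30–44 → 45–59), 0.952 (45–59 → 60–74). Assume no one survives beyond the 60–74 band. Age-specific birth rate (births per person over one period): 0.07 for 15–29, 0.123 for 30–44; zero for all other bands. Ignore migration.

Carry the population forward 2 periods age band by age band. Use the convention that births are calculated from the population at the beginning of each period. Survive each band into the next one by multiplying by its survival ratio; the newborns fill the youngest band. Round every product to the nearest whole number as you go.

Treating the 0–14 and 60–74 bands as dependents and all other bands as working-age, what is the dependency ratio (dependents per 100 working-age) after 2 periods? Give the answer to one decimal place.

Let band 1 be 0–14 through band 5 = 60–74.
After projecting period 1:
Births: 11300 × 0.07 = 791 ; 11200 × 0.123 = 1378 — total 2169
Band 2: 9200 × 0.954 = 8777
Band 3: 11300 × 0.947 = 10701
Band 4: 11200 × 0.925 = 10360
Band 5: 12300 × 0.952 = 11710
Giving 2169 / 8777 / 10701 / 10360 / 11710.
After projecting period 2:
Births: 8777 × 0.07 = 614 ; 10701 × 0.123 = 1316 — total 1930
Band 2: 2169 × 0.954 = 2069
Band 3: 8777 × 0.947 = 8312
Band 4: 10701 × 0.925 = 9898
Band 5: 10360 × 0.952 = 9863
Giving 1930 / 2069 / 8312 / 9898 / 9863.
Dependents (band 0–14 + band 60–74) = 1930 + 9863 = 11793; working-age = 20279; ratio = 11793/20279 × 100 = 58.2

58.2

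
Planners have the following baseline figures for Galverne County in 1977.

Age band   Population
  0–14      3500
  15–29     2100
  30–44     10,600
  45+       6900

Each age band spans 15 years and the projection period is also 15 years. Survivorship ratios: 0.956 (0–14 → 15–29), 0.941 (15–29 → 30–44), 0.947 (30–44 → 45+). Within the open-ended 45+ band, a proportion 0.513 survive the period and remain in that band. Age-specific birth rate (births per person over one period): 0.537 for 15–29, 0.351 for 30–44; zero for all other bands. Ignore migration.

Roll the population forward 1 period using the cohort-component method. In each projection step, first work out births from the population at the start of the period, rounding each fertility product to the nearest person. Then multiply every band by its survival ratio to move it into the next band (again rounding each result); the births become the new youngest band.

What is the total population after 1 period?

After projecting period 1:
Births: 2100 * 0.537 = 1128  |  10600 * 0.351 = 3721 → 4849
15–29: 3500 * 0.956 = 3346
30–44: 2100 * 0.941 = 1976
45+: 10600 * 0.947 + 6900 * 0.513 = 10038 + 3540 = 13578
Population now: 0–14=4849, 15–29=3346, 30–44=1976, 45+=13578
Total after period 1: 4849 + 3346 + 1976 + 13578 = 23749

23749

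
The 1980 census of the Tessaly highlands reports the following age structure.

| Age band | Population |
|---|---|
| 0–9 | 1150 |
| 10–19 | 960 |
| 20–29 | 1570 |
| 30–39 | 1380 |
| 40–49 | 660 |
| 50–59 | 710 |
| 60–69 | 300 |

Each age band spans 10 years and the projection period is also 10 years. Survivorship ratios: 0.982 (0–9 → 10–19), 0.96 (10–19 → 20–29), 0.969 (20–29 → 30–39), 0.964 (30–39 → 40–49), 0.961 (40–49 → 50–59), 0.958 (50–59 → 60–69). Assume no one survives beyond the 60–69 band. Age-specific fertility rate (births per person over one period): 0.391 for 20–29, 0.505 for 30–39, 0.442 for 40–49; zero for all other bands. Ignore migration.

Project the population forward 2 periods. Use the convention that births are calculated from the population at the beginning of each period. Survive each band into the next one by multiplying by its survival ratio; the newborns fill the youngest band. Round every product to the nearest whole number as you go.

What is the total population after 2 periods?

8619

Let band 1 be 0–9 through band 7 = 60–69.
After projecting period 1:
Births: 1570 × 0.391 = 614, 1380 × 0.505 = 697, 660 × 0.442 = 292 → 1603
Band 2: 1150 × 0.982 = 1129
Band 3: 960 × 0.96 = 922
Band 4: 1570 × 0.969 = 1521
Band 5: 1380 × 0.964 = 1330
Band 6: 660 × 0.961 = 634
Band 7: 710 × 0.958 = 680
Population now: 0–9=1603, 10–19=1129, 20–29=922, 30–39=1521, 40–49=1330, 50–59=634, 60–69=680
After projecting period 2:
Births: 922 × 0.391 = 361, 1521 × 0.505 = 768, 1330 × 0.442 = 588 → 1717
Band 2: 1603 × 0.982 = 1574
Band 3: 1129 × 0.96 = 1084
Band 4: 922 × 0.969 = 893
Band 5: 1521 × 0.964 = 1466
Band 6: 1330 × 0.961 = 1278
Band 7: 634 × 0.958 = 607
Population now: 0–9=1717, 10–19=1574, 20–29=1084, 30–39=893, 40–49=1466, 50–59=1278, 60–69=607
Total after period 2: 1717 + 1574 + 1084 + 893 + 1466 + 1278 + 607 = 8619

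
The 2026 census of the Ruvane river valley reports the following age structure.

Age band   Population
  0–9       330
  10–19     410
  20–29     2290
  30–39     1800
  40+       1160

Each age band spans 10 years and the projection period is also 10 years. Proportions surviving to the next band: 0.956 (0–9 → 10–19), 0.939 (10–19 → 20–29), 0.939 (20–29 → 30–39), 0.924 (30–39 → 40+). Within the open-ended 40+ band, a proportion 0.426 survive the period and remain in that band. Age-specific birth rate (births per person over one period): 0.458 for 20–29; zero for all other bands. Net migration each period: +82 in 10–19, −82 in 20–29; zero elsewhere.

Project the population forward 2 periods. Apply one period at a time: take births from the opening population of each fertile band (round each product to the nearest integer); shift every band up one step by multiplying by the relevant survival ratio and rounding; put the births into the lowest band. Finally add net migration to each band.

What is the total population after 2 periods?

4706

— Period 1 —
Births: 2290 × 0.458 = 1049
10–19: 330 × 0.956 = 315
20–29: 410 × 0.939 = 385
30–39: 2290 × 0.939 = 2150
40+: 1800 × 0.924 + 1160 × 0.426 = 1663 + 494 = 2157
Net migration: 10–19 + 82 → 397; 20–29 − 82 → 303
End of period: [1049, 397, 303, 2150, 2157]
— Period 2 —
Births: 303 × 0.458 = 139
10–19: 1049 × 0.956 = 1003
20–29: 397 × 0.939 = 373
30–39: 303 × 0.939 = 285
40+: 2150 × 0.924 + 2157 × 0.426 = 1987 + 919 = 2906
Net migration: 10–19 + 82 → 1085; 20–29 − 82 → 291
End of period: [139, 1085, 291, 285, 2906]
Total after period 2: 139 + 1085 + 291 + 285 + 2906 = 4706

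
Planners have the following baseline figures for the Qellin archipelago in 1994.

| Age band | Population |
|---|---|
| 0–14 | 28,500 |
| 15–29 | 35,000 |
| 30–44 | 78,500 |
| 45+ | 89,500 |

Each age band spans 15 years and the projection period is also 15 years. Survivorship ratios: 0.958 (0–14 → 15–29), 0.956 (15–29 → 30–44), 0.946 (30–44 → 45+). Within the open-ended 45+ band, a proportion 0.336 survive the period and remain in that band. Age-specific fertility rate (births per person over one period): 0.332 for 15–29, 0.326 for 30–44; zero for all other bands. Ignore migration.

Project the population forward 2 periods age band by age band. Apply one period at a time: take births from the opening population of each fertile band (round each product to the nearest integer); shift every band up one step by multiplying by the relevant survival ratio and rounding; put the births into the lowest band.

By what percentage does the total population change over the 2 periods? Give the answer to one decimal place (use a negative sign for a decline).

After projecting period 1:
Births: 35000 * 0.332 = 11620, 78500 * 0.326 = 25591 → total 37211
15–29: 28500 * 0.958 = 27303
30–44: 35000 * 0.956 = 33460
45+: 78500 * 0.946 + 89500 * 0.336 = 74261 + 30072 = 104333
Population now: 0–14=37211, 15–29=27303, 30–44=33460, 45+=104333
After projecting period 2:
Births: 27303 * 0.332 = 9065, 33460 * 0.326 = 10908 → total 19973
15–29: 37211 * 0.958 = 35648
30–44: 27303 * 0.956 = 26102
45+: 33460 * 0.946 + 104333 * 0.336 = 31653 + 35056 = 66709
Population now: 0–14=19973, 15–29=35648, 30–44=26102, 45+=66709
Total: 231500 → 148432; change = -83068; percentage change = -35.9%

-35.9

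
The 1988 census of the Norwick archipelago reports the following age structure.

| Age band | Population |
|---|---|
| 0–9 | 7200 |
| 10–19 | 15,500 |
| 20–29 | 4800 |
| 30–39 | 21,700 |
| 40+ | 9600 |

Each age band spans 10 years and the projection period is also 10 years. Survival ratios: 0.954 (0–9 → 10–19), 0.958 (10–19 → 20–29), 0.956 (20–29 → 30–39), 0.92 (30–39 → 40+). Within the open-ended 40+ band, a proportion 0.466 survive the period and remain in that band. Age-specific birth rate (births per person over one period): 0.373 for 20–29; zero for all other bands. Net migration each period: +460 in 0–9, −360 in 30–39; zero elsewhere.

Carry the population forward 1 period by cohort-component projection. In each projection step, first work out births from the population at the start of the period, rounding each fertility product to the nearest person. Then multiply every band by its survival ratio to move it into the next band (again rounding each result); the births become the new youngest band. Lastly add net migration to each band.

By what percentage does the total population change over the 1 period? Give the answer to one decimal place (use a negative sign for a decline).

Period 1:
Births: 4800 × 0.373 = 1790
10–19: 7200 × 0.954 = 6869
20–29: 15500 × 0.958 = 14849
30–39: 4800 × 0.956 = 4589
40+: 21700 × 0.92 + 9600 × 0.466 = 19964 + 4474 = 24438
Net migration: 0–9 + 460 → 2250; 30–39 − 360 → 4229
Giving 2250 / 6869 / 14849 / 4229 / 24438.
Total: 58800 → 52635; change = -6165; percentage change = -10.5%

-10.5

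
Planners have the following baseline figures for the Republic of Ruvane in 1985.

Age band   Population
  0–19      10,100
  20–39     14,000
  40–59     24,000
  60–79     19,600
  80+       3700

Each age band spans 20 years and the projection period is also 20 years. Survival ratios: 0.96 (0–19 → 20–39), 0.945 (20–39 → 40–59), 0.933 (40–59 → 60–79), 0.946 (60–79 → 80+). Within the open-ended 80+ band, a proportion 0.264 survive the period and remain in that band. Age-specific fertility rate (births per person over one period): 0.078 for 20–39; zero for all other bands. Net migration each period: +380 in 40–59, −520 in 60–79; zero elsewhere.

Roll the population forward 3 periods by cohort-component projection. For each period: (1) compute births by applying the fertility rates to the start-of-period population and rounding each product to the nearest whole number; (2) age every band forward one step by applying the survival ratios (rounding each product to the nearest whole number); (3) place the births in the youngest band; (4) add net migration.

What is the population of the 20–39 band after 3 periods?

[period 1]
Births: 14000 × 0.078 = 1092
20–39: 10100 × 0.96 = 9696
40–59: 14000 × 0.945 = 13230
60–79: 24000 × 0.933 = 22392
80+: 19600 × 0.946 + 3700 × 0.264 = 18542 + 977 = 19519
Net migration: 40–59 + 380 → 13610; 60–79 − 520 → 21872
→ [1092, 9696, 13610, 21872, 19519]
[period 2]
Births: 9696 × 0.078 = 756
20–39: 1092 × 0.96 = 1048
40–59: 9696 × 0.945 = 9163
60–79: 13610 × 0.933 = 12698
80+: 21872 × 0.946 + 19519 × 0.264 = 20691 + 5153 = 25844
Net migration: 40–59 + 380 → 9543; 60–79 − 520 → 12178
→ [756, 1048, 9543, 12178, 25844]
[period 3]
Births: 1048 × 0.078 = 82
20–39: 756 × 0.96 = 726
40–59: 1048 × 0.945 = 990
60–79: 9543 × 0.933 = 8904
80+: 12178 × 0.946 + 25844 × 0.264 = 11520 + 6823 = 18343
Net migration: 40–59 + 380 → 1370; 60–79 − 520 → 8384
→ [82, 726, 1370, 8384, 18343]

726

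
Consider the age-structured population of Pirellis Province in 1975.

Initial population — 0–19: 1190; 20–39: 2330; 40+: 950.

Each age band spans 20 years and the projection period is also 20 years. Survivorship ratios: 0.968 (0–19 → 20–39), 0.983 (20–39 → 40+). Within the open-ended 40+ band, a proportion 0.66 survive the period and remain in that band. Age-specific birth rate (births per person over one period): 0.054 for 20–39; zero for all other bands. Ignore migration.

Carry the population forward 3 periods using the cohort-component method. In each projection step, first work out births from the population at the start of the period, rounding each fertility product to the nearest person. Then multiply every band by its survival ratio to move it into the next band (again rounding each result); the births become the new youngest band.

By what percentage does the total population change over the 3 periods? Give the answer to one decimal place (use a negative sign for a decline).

(Bands numbered youngest = 1 to oldest = 3.)
Period 1.
Births: 2330 * 0.054 = 126
Band 2: 1190 * 0.968 = 1152
Band 3: 2330 * 0.983 + 950 * 0.66 = 2290 + 627 = 2917
End of period: [126, 1152, 2917]
Period 2.
Births: 1152 * 0.054 = 62
Band 2: 126 * 0.968 = 122
Band 3: 1152 * 0.983 + 2917 * 0.66 = 1132 + 1925 = 3057
End of period: [62, 122, 3057]
Period 3.
Births: 122 * 0.054 = 7
Band 2: 62 * 0.968 = 60
Band 3: 122 * 0.983 + 3057 * 0.66 = 120 + 2018 = 2138
End of period: [7, 60, 2138]
Total: 4470 → 2205; change = -2265; percentage change = -50.7%

-50.7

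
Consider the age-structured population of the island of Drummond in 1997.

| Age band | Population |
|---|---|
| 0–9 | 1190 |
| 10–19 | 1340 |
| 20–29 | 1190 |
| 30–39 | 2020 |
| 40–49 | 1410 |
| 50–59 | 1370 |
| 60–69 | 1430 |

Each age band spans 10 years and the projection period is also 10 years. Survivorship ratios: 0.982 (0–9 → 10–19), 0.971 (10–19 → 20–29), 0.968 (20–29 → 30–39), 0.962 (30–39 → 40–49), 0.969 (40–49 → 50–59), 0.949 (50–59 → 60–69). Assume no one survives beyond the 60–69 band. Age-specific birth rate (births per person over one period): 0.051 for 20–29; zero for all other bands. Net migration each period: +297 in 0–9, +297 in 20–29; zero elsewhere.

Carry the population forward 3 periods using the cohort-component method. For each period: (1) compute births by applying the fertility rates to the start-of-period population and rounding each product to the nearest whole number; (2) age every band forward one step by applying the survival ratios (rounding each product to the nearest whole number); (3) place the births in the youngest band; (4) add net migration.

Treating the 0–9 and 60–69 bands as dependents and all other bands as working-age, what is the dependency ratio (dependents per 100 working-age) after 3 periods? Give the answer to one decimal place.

Period 1.
Births: 1190 × 0.051 = 61
10–19: 1190 × 0.982 = 1169
20–29: 1340 × 0.971 = 1301
30–39: 1190 × 0.968 = 1152
40–49: 2020 × 0.962 = 1943
50–59: 1410 × 0.969 = 1366
60–69: 1370 × 0.949 = 1300
Net migration: 0–9 + 297 → 358; 20–29 + 297 → 1598
→ [358, 1169, 1598, 1152, 1943, 1366, 1300]
Period 2.
Births: 1598 × 0.051 = 81
10–19: 358 × 0.982 = 352
20–29: 1169 × 0.971 = 1135
30–39: 1598 × 0.968 = 1547
40–49: 1152 × 0.962 = 1108
50–59: 1943 × 0.969 = 1883
60–69: 1366 × 0.949 = 1296
Net migration: 0–9 + 297 → 378; 20–29 + 297 → 1432
→ [378, 352, 1432, 1547, 1108, 1883, 1296]
Period 3.
Births: 1432 × 0.051 = 73
10–19: 378 × 0.982 = 371
20–29: 352 × 0.971 = 342
30–39: 1432 × 0.968 = 1386
40–49: 1547 × 0.962 = 1488
50–59: 1108 × 0.969 = 1074
60–69: 1883 × 0.949 = 1787
Net migration: 0–9 + 297 → 370; 20–29 + 297 → 639
→ [370, 371, 639, 1386, 1488, 1074, 1787]
Dependents (band 0–9 + band 60–69) = 370 + 1787 = 2157; working-age = 4958; ratio = 2157/4958 × 100 = 43.5

43.5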